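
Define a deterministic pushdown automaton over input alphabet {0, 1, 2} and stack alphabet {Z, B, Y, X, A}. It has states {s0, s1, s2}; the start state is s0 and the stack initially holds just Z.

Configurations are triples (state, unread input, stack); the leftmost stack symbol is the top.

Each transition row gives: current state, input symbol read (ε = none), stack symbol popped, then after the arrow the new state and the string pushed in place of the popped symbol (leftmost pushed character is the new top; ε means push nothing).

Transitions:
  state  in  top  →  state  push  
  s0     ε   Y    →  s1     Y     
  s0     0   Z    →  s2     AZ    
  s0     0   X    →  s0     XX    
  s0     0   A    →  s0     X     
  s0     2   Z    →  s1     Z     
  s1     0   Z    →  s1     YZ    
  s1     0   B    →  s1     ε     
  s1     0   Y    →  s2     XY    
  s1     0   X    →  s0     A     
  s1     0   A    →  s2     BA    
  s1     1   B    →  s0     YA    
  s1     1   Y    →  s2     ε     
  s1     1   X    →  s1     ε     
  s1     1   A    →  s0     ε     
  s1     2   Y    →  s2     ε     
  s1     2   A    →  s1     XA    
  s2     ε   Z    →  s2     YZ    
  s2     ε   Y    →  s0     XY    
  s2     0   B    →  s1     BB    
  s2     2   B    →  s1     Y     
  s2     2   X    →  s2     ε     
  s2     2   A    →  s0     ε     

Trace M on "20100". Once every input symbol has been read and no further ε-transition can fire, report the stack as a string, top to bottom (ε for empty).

XXXYZ

(s0, 20100, Z)
  read 2, top Z: go to s1, push Z → (s1, 0100, Z)
  read 0, top Z: go to s1, push YZ → (s1, 100, YZ)
  read 1, top Y: go to s2, push ε → (s2, 00, Z)
  ε-move, top Z: go to s2, push YZ → (s2, 00, YZ)
  ε-move, top Y: go to s0, push XY → (s0, 00, XYZ)
  read 0, top X: go to s0, push XX → (s0, 0, XXYZ)
  read 0, top X: go to s0, push XX → (s0, ε, XXXYZ)
All input consumed in state s0 with stack XXXYZ.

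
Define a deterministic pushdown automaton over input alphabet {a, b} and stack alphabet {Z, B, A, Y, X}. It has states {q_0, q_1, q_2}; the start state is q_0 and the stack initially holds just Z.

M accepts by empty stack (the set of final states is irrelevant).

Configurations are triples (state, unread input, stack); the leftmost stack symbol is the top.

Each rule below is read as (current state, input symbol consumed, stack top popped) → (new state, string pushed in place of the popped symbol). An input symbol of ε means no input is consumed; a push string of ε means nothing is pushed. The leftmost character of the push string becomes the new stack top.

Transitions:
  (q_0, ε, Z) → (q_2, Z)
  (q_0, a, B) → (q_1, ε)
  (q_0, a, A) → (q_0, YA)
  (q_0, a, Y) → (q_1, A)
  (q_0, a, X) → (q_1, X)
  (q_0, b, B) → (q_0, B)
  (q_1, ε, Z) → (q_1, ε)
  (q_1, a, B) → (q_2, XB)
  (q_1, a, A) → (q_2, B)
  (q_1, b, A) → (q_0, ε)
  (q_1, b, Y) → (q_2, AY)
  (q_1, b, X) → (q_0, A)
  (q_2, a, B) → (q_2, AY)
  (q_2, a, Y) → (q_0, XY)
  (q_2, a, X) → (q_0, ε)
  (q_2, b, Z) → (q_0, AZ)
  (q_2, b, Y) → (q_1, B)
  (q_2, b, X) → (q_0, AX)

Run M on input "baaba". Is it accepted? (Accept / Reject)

(q_0, baaba, Z)
  ε-move, top Z: go to q_2, push Z → (q_2, baaba, Z)
  read b, top Z: go to q_0, push AZ → (q_0, aaba, AZ)
  read a, top A: go to q_0, push YA → (q_0, aba, YAZ)
  read a, top Y: go to q_1, push A → (q_1, ba, AAZ)
  read b, top A: go to q_0, push ε → (q_0, a, AZ)
  read a, top A: go to q_0, push YA → (q_0, ε, YAZ)
All input consumed; stack is YAZ, not empty, and no further ε-move applies.

Reject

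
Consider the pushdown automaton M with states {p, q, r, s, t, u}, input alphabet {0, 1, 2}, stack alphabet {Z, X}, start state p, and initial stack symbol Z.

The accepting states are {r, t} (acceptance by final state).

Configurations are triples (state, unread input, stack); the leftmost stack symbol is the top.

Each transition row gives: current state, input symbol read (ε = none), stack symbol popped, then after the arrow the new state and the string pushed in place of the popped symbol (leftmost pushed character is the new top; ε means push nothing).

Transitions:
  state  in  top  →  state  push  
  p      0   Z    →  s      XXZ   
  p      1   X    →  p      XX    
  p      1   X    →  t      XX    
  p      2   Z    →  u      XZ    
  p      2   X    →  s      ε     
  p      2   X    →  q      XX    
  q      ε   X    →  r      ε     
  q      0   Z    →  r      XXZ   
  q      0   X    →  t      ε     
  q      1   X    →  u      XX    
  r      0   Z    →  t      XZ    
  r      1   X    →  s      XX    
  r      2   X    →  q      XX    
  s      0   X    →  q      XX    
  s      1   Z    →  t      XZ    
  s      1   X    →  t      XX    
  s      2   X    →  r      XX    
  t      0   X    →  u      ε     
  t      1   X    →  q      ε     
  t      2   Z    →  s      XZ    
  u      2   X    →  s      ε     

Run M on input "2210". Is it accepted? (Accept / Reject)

Reject

No computation consumes all input and reaches a final state.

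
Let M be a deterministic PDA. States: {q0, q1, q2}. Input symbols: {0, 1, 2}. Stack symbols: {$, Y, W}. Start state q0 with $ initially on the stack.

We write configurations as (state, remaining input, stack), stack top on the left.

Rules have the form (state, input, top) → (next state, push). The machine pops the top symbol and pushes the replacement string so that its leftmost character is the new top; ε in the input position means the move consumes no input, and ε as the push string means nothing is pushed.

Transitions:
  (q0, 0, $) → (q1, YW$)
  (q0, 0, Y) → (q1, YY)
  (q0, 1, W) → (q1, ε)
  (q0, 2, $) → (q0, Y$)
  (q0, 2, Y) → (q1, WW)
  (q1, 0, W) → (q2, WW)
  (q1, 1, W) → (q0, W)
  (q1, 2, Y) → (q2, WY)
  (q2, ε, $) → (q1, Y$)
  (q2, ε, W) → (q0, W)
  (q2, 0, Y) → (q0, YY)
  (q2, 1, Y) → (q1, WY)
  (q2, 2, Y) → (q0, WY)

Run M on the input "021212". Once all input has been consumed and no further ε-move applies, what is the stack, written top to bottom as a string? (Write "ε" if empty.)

(q0, 021212, $)
  read 0, top $: go to q1, push YW$ → (q1, 21212, YW$)
  read 2, top Y: go to q2, push WY → (q2, 1212, WYW$)
  ε-move, top W: go to q0, push W → (q0, 1212, WYW$)
  read 1, top W: go to q1, push ε → (q1, 212, YW$)
  read 2, top Y: go to q2, push WY → (q2, 12, WYW$)
  ε-move, top W: go to q0, push W → (q0, 12, WYW$)
  read 1, top W: go to q1, push ε → (q1, 2, YW$)
  read 2, top Y: go to q2, push WY → (q2, ε, WYW$)
  ε-move, top W: go to q0, push W → (q0, ε, WYW$)
All input consumed in state q0 with stack WYW$.

WYW$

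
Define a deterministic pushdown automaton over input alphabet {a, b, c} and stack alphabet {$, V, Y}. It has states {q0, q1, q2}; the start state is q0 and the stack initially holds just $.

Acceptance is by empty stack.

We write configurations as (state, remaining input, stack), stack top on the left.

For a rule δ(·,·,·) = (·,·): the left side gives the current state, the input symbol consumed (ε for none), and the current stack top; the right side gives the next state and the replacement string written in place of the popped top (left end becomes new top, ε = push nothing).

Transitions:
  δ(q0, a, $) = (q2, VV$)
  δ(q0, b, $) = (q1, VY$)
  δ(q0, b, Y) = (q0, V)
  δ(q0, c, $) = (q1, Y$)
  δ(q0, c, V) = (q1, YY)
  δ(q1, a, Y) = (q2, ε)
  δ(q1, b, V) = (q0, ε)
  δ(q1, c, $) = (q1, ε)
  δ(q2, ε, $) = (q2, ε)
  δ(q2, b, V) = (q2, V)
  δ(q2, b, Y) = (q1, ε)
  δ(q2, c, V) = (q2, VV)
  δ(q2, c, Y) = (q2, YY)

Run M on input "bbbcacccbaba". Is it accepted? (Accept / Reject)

(q0, bbbcacccbaba, $) ⊢ (q1, bbcacccbaba, VY$) ⊢ (q0, bcacccbaba, Y$) ⊢ (q0, cacccbaba, V$) ⊢ (q1, acccbaba, YY$) ⊢ (q2, cccbaba, Y$) ⊢ (q2, ccbaba, YY$) ⊢ (q2, cbaba, YYY$) ⊢ (q2, baba, YYYY$) ⊢ (q1, aba, YYY$) ⊢ (q2, ba, YY$) ⊢ (q1, a, Y$) ⊢ (q2, ε, $) ⊢ (q2, ε, ε)
All input consumed and the stack is empty.

Accept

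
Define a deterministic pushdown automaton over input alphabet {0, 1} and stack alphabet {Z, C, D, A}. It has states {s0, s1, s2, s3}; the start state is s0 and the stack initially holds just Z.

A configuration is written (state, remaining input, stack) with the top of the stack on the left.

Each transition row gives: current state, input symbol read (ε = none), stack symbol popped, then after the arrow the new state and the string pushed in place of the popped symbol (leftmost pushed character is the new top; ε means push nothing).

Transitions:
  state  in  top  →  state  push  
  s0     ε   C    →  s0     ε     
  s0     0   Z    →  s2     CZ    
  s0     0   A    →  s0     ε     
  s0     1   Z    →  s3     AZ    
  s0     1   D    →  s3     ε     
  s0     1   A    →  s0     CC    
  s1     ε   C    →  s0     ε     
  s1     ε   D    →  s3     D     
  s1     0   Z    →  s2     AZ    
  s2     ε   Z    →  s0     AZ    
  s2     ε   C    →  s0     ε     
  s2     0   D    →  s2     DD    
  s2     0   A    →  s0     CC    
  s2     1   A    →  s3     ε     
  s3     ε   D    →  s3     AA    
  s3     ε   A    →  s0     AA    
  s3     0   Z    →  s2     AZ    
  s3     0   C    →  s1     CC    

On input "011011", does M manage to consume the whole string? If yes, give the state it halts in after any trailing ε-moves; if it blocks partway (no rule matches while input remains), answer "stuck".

s0

(s0, 011011, Z)
  read 0, top Z: go to s2, push CZ → (s2, 11011, CZ)
  ε-move, top C: go to s0, push ε → (s0, 11011, Z)
  read 1, top Z: go to s3, push AZ → (s3, 1011, AZ)
  ε-move, top A: go to s0, push AA → (s0, 1011, AAZ)
  read 1, top A: go to s0, push CC → (s0, 011, CCAZ)
  ε-move, top C: go to s0, push ε → (s0, 011, CAZ)
  ε-move, top C: go to s0, push ε → (s0, 011, AZ)
  read 0, top A: go to s0, push ε → (s0, 11, Z)
  read 1, top Z: go to s3, push AZ → (s3, 1, AZ)
  ε-move, top A: go to s0, push AA → (s0, 1, AAZ)
  read 1, top A: go to s0, push CC → (s0, ε, CCAZ)
  ε-move, top C: go to s0, push ε → (s0, ε, CAZ)
  ε-move, top C: go to s0, push ε → (s0, ε, AZ)
All input consumed; M is in state s0.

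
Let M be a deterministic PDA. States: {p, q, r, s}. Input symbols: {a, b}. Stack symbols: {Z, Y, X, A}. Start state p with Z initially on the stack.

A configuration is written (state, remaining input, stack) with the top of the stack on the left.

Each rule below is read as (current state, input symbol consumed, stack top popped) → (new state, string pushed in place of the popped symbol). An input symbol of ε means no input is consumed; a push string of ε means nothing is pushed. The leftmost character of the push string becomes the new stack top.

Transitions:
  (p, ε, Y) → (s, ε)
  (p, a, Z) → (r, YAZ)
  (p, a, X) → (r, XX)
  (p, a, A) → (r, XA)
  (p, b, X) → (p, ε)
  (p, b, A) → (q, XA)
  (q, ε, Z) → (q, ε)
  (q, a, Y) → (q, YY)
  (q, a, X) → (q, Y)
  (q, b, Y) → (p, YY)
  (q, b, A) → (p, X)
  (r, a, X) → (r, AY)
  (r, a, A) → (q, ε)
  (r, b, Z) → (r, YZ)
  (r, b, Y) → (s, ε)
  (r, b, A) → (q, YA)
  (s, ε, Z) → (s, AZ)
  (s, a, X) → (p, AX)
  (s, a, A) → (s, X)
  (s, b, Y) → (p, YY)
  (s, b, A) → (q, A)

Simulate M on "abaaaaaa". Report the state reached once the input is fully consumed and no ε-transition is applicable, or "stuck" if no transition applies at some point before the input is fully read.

(p, abaaaaaa, Z)
  read a, top Z: go to r, push YAZ → (r, baaaaaa, YAZ)
  read b, top Y: go to s, push ε → (s, aaaaaa, AZ)
  read a, top A: go to s, push X → (s, aaaaa, XZ)
  read a, top X: go to p, push AX → (p, aaaa, AXZ)
  read a, top A: go to r, push XA → (r, aaa, XAXZ)
  read a, top X: go to r, push AY → (r, aa, AYAXZ)
  read a, top A: go to q, push ε → (q, a, YAXZ)
  read a, top Y: go to q, push YY → (q, ε, YYAXZ)
All input consumed; M is in state q.

q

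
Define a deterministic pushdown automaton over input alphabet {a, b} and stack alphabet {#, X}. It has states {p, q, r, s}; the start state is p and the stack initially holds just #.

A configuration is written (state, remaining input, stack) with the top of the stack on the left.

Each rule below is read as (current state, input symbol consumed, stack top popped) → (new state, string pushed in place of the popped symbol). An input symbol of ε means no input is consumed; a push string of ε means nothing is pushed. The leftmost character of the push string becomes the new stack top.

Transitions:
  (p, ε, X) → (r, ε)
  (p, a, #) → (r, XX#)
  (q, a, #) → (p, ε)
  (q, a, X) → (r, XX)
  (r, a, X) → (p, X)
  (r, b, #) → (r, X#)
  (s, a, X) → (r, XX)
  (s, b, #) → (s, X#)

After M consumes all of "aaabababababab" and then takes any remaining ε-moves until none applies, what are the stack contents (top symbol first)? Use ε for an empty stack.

(p, aaabababababab, #) ⊢ (r, aabababababab, XX#) ⊢ (p, abababababab, XX#) ⊢ (r, abababababab, X#) ⊢ (p, bababababab, X#) ⊢ (r, bababababab, #) ⊢ (r, ababababab, X#) ⊢ (p, babababab, X#) ⊢ (r, babababab, #) ⊢ (r, abababab, X#) ⊢ (p, bababab, X#) ⊢ (r, bababab, #) ⊢ (r, ababab, X#) ⊢ (p, babab, X#) ⊢ (r, babab, #) ⊢ (r, abab, X#) ⊢ (p, bab, X#) ⊢ (r, bab, #) ⊢ (r, ab, X#) ⊢ (p, b, X#) ⊢ (r, b, #) ⊢ (r, ε, X#)
All input consumed in state r with stack X#.

X#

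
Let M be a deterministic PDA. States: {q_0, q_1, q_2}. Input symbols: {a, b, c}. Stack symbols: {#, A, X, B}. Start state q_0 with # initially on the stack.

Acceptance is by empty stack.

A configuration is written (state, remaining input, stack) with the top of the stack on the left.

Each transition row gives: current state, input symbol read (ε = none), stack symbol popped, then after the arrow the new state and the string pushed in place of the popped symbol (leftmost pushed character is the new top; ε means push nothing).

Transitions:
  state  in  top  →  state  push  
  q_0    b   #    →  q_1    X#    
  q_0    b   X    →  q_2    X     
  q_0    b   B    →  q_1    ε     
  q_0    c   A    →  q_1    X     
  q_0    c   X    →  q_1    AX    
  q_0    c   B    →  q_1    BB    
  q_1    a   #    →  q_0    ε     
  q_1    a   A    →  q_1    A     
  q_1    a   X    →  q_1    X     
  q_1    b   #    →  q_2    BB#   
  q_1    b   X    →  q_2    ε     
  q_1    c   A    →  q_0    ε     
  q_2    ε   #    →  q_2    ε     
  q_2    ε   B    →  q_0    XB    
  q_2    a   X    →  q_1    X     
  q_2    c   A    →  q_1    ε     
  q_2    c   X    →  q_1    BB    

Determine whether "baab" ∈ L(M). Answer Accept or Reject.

(q_0, baab, #)
  read b, top #: go to q_1, push X# → (q_1, aab, X#)
  read a, top X: go to q_1, push X → (q_1, ab, X#)
  read a, top X: go to q_1, push X → (q_1, b, X#)
  read b, top X: go to q_2, push ε → (q_2, ε, #)
  ε-move, top #: go to q_2, push ε → (q_2, ε, ε)
All input consumed and the stack is empty.

Accept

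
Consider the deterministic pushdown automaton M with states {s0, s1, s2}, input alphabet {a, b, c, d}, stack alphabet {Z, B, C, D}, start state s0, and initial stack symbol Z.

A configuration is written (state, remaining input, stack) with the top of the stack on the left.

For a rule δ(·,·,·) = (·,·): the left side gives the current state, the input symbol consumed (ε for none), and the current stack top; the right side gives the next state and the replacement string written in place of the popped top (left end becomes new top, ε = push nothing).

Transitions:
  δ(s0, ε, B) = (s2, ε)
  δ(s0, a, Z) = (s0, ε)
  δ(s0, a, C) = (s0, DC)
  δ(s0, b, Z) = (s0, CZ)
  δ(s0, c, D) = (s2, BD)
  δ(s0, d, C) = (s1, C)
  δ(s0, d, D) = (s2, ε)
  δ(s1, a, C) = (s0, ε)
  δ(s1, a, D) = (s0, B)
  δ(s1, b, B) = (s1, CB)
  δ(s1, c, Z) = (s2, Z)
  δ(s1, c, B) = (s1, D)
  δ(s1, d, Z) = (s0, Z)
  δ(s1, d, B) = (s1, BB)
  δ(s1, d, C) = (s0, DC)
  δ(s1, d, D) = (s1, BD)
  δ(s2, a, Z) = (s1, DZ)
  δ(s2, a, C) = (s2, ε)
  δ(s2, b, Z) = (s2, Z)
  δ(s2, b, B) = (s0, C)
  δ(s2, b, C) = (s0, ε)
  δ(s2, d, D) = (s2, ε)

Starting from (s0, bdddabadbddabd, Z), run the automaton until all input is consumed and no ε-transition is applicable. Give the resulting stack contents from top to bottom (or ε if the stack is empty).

CDZ

(s0, bdddabadbddabd, Z)
  read b, top Z: go to s0, push CZ → (s0, dddabadbddabd, CZ)
  read d, top C: go to s1, push C → (s1, ddabadbddabd, CZ)
  read d, top C: go to s0, push DC → (s0, dabadbddabd, DCZ)
  read d, top D: go to s2, push ε → (s2, abadbddabd, CZ)
  read a, top C: go to s2, push ε → (s2, badbddabd, Z)
  read b, top Z: go to s2, push Z → (s2, adbddabd, Z)
  read a, top Z: go to s1, push DZ → (s1, dbddabd, DZ)
  read d, top D: go to s1, push BD → (s1, bddabd, BDZ)
  read b, top B: go to s1, push CB → (s1, ddabd, CBDZ)
  read d, top C: go to s0, push DC → (s0, dabd, DCBDZ)
  read d, top D: go to s2, push ε → (s2, abd, CBDZ)
  read a, top C: go to s2, push ε → (s2, bd, BDZ)
  read b, top B: go to s0, push C → (s0, d, CDZ)
  read d, top C: go to s1, push C → (s1, ε, CDZ)
All input consumed in state s1 with stack CDZ.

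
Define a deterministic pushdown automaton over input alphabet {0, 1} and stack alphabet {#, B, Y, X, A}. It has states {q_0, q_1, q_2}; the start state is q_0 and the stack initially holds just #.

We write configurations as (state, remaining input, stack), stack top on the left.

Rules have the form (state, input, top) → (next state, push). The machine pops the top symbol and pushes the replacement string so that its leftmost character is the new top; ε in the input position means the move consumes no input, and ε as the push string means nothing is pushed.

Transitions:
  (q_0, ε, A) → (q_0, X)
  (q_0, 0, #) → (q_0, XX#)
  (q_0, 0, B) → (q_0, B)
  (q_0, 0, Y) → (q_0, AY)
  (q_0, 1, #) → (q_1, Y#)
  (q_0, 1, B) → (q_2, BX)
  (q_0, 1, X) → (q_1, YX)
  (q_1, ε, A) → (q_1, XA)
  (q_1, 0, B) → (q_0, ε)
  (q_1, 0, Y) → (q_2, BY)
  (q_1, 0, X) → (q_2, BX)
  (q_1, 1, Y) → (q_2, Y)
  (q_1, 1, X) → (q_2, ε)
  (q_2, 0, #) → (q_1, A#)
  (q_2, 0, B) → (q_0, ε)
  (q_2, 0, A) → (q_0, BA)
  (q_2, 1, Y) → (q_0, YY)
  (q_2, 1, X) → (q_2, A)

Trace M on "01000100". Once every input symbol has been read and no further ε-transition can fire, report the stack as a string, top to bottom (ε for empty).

YXYXX#

(q_0, 01000100, #)
  read 0, top #: go to q_0, push XX# → (q_0, 1000100, XX#)
  read 1, top X: go to q_1, push YX → (q_1, 000100, YXX#)
  read 0, top Y: go to q_2, push BY → (q_2, 00100, BYXX#)
  read 0, top B: go to q_0, push ε → (q_0, 0100, YXX#)
  read 0, top Y: go to q_0, push AY → (q_0, 100, AYXX#)
  ε-move, top A: go to q_0, push X → (q_0, 100, XYXX#)
  read 1, top X: go to q_1, push YX → (q_1, 00, YXYXX#)
  read 0, top Y: go to q_2, push BY → (q_2, 0, BYXYXX#)
  read 0, top B: go to q_0, push ε → (q_0, ε, YXYXX#)
All input consumed in state q_0 with stack YXYXX#.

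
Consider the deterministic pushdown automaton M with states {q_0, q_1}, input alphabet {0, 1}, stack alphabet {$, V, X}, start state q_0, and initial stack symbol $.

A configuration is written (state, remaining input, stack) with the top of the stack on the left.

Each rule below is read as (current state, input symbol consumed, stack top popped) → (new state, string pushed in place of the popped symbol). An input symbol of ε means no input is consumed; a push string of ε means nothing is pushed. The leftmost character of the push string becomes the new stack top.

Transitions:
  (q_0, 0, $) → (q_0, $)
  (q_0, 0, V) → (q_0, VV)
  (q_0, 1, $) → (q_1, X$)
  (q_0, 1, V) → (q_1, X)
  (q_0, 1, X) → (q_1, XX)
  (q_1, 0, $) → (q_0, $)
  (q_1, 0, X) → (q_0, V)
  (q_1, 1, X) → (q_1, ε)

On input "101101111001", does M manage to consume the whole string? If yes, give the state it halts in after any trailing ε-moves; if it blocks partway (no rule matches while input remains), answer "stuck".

(q_0, 101101111001, $)
  read 1, top $: go to q_1, push X$ → (q_1, 01101111001, X$)
  read 0, top X: go to q_0, push V → (q_0, 1101111001, V$)
  read 1, top V: go to q_1, push X → (q_1, 101111001, X$)
  read 1, top X: go to q_1, push ε → (q_1, 01111001, $)
  read 0, top $: go to q_0, push $ → (q_0, 1111001, $)
  read 1, top $: go to q_1, push X$ → (q_1, 111001, X$)
  read 1, top X: go to q_1, push ε → (q_1, 11001, $)
No transition for (q_1, 1, top $); M blocks with input 11001 remaining.

stuck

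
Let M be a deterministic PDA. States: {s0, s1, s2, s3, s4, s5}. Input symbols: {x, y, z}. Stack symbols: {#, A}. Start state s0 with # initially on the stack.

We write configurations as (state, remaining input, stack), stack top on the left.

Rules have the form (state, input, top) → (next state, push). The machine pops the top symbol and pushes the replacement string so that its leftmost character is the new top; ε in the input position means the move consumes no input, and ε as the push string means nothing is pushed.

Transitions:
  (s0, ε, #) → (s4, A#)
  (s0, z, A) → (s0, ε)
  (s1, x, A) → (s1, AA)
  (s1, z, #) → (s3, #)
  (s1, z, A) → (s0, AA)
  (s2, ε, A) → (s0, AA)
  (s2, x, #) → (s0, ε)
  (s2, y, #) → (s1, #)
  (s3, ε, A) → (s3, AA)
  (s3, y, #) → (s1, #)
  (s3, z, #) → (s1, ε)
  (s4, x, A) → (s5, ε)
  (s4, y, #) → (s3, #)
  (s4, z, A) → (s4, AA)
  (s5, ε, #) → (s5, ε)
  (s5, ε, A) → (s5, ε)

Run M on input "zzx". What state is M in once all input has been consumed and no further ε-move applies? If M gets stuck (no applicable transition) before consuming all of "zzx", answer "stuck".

(s0, zzx, #)
  ε-move, top #: go to s4, push A# → (s4, zzx, A#)
  read z, top A: go to s4, push AA → (s4, zx, AA#)
  read z, top A: go to s4, push AA → (s4, x, AAA#)
  read x, top A: go to s5, push ε → (s5, ε, AA#)
  ε-move, top A: go to s5, push ε → (s5, ε, A#)
  ε-move, top A: go to s5, push ε → (s5, ε, #)
  ε-move, top #: go to s5, push ε → (s5, ε, ε)
All input consumed; M is in state s5.

s5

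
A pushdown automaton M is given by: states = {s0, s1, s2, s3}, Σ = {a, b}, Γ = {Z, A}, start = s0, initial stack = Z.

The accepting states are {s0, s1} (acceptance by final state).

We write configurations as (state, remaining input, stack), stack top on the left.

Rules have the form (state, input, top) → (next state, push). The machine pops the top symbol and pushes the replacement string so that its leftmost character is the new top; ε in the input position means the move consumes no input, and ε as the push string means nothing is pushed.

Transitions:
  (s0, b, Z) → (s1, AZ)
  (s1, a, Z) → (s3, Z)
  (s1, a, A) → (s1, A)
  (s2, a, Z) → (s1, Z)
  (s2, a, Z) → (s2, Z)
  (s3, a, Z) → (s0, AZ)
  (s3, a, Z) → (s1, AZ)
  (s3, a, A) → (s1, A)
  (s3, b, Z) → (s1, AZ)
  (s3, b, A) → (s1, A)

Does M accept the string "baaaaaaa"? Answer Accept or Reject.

Accept

One accepting computation: (s0, baaaaaaa, Z) ⊢ (s1, aaaaaaa, AZ) ⊢ (s1, aaaaaa, AZ) ⊢ (s1, aaaaa, AZ) ⊢ (s1, aaaa, AZ) ⊢ (s1, aaa, AZ) ⊢ (s1, aa, AZ) ⊢ (s1, a, AZ) ⊢ (s1, ε, AZ)
All input consumed and state s1 ∈ F.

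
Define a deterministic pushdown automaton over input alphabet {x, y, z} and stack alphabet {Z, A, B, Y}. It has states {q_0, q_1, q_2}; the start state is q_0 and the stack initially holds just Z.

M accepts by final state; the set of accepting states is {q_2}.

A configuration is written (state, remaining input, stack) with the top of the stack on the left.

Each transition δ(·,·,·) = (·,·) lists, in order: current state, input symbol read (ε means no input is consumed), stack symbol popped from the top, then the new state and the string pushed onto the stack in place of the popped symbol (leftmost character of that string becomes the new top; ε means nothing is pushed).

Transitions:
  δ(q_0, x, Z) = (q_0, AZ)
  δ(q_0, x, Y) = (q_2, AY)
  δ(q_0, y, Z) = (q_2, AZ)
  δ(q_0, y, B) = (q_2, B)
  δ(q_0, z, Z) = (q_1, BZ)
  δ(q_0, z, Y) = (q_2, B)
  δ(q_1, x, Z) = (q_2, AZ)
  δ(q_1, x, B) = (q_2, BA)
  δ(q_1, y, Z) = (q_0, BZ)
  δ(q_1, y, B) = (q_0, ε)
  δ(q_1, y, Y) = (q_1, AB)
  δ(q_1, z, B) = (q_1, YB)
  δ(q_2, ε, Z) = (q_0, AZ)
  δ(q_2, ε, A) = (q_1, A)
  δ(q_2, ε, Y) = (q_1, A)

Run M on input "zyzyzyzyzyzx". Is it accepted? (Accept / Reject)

Accept

(q_0, zyzyzyzyzyzx, Z)
  read z, top Z: go to q_1, push BZ → (q_1, yzyzyzyzyzx, BZ)
  read y, top B: go to q_0, push ε → (q_0, zyzyzyzyzx, Z)
  read z, top Z: go to q_1, push BZ → (q_1, yzyzyzyzx, BZ)
  read y, top B: go to q_0, push ε → (q_0, zyzyzyzx, Z)
  read z, top Z: go to q_1, push BZ → (q_1, yzyzyzx, BZ)
  read y, top B: go to q_0, push ε → (q_0, zyzyzx, Z)
  read z, top Z: go to q_1, push BZ → (q_1, yzyzx, BZ)
  read y, top B: go to q_0, push ε → (q_0, zyzx, Z)
  read z, top Z: go to q_1, push BZ → (q_1, yzx, BZ)
  read y, top B: go to q_0, push ε → (q_0, zx, Z)
  read z, top Z: go to q_1, push BZ → (q_1, x, BZ)
  read x, top B: go to q_2, push BA → (q_2, ε, BAZ)
All input consumed; state q_2 ∈ F.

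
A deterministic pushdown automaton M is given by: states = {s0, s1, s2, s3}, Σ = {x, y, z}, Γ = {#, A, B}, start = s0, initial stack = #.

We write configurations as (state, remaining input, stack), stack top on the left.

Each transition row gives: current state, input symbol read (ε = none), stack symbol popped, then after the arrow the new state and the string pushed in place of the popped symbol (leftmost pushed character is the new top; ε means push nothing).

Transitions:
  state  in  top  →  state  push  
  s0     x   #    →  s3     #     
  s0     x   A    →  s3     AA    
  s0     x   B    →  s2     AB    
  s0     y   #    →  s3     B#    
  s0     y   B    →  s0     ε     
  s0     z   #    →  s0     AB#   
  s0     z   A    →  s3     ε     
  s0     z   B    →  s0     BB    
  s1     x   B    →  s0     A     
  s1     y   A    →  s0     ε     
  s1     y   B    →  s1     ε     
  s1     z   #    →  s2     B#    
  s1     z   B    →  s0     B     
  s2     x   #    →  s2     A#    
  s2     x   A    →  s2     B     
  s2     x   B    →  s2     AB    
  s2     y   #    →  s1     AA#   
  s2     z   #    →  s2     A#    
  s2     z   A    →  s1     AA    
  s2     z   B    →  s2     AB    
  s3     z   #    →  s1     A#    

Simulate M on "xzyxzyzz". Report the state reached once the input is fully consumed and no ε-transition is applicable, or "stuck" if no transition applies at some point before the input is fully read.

s3

(s0, xzyxzyzz, #)
  read x, top #: go to s3, push # → (s3, zyxzyzz, #)
  read z, top #: go to s1, push A# → (s1, yxzyzz, A#)
  read y, top A: go to s0, push ε → (s0, xzyzz, #)
  read x, top #: go to s3, push # → (s3, zyzz, #)
  read z, top #: go to s1, push A# → (s1, yzz, A#)
  read y, top A: go to s0, push ε → (s0, zz, #)
  read z, top #: go to s0, push AB# → (s0, z, AB#)
  read z, top A: go to s3, push ε → (s3, ε, B#)
All input consumed; M is in state s3.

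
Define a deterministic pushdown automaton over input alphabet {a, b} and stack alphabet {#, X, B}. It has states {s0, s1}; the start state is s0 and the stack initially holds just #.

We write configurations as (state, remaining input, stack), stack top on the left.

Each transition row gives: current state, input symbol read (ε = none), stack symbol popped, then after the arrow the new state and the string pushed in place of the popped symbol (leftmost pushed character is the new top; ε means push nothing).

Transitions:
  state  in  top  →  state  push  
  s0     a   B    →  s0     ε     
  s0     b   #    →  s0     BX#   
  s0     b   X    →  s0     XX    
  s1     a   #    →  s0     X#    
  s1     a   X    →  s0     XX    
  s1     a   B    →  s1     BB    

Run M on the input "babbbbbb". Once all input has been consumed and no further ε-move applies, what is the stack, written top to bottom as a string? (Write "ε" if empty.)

XXXXXXX#

(s0, babbbbbb, #) ⊢ (s0, abbbbbb, BX#) ⊢ (s0, bbbbbb, X#) ⊢ (s0, bbbbb, XX#) ⊢ (s0, bbbb, XXX#) ⊢ (s0, bbb, XXXX#) ⊢ (s0, bb, XXXXX#) ⊢ (s0, b, XXXXXX#) ⊢ (s0, ε, XXXXXXX#)
All input consumed in state s0 with stack XXXXXXX#.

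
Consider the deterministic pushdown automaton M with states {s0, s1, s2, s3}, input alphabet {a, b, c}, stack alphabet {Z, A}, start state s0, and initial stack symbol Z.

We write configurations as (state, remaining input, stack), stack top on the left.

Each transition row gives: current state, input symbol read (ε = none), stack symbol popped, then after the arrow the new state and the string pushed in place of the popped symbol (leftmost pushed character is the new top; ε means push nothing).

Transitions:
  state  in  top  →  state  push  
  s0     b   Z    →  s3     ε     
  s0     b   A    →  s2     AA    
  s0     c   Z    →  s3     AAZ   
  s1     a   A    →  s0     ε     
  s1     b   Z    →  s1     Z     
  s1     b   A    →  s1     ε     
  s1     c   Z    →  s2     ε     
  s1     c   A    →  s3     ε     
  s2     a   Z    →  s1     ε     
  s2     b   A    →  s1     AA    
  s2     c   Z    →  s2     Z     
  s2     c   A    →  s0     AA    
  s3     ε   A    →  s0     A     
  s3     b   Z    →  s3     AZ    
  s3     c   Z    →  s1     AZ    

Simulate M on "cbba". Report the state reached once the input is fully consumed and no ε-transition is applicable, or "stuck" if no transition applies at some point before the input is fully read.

(s0, cbba, Z)
  read c, top Z: go to s3, push AAZ → (s3, bba, AAZ)
  ε-move, top A: go to s0, push A → (s0, bba, AAZ)
  read b, top A: go to s2, push AA → (s2, ba, AAAZ)
  read b, top A: go to s1, push AA → (s1, a, AAAAZ)
  read a, top A: go to s0, push ε → (s0, ε, AAAZ)
All input consumed; M is in state s0.

s0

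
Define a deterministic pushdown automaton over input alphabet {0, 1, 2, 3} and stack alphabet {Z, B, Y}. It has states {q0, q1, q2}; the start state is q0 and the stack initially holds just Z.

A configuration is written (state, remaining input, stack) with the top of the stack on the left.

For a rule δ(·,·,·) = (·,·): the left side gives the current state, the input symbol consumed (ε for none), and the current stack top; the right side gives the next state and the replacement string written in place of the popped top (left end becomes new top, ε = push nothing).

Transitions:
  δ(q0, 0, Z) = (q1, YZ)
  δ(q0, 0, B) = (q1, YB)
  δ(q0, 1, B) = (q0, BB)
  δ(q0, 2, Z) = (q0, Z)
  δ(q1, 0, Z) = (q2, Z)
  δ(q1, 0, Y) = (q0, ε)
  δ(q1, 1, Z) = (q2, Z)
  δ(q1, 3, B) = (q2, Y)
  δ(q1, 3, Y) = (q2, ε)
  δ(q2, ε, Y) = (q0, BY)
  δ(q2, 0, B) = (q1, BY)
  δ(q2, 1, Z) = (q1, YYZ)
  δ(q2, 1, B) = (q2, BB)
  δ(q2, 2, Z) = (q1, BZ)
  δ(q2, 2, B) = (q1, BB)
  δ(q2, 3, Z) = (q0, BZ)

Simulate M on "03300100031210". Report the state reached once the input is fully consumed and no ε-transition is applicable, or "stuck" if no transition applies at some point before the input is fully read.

(q0, 03300100031210, Z)
  read 0, top Z: go to q1, push YZ → (q1, 3300100031210, YZ)
  read 3, top Y: go to q2, push ε → (q2, 300100031210, Z)
  read 3, top Z: go to q0, push BZ → (q0, 00100031210, BZ)
  read 0, top B: go to q1, push YB → (q1, 0100031210, YBZ)
  read 0, top Y: go to q0, push ε → (q0, 100031210, BZ)
  read 1, top B: go to q0, push BB → (q0, 00031210, BBZ)
  read 0, top B: go to q1, push YB → (q1, 0031210, YBBZ)
  read 0, top Y: go to q0, push ε → (q0, 031210, BBZ)
  read 0, top B: go to q1, push YB → (q1, 31210, YBBZ)
  read 3, top Y: go to q2, push ε → (q2, 1210, BBZ)
  read 1, top B: go to q2, push BB → (q2, 210, BBBZ)
  read 2, top B: go to q1, push BB → (q1, 10, BBBBZ)
No transition for (q1, 1, top B); M blocks with input 10 remaining.

stuck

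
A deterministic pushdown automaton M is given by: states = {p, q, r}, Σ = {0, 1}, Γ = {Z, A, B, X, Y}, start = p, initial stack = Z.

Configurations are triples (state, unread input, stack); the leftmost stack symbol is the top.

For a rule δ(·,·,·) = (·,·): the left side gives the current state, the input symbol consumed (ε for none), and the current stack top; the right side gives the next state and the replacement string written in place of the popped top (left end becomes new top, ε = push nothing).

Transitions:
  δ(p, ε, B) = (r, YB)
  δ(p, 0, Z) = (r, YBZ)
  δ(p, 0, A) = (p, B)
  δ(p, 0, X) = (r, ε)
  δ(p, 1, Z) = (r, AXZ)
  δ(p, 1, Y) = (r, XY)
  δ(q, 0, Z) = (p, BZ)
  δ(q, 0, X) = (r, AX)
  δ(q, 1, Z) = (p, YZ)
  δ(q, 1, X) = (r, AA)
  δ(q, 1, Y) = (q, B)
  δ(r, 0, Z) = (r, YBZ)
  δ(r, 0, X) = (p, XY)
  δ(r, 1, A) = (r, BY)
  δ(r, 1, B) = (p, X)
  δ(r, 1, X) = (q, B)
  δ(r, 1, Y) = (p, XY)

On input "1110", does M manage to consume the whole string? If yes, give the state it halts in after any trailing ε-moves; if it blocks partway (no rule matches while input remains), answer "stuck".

(p, 1110, Z)
  read 1, top Z: go to r, push AXZ → (r, 110, AXZ)
  read 1, top A: go to r, push BY → (r, 10, BYXZ)
  read 1, top B: go to p, push X → (p, 0, XYXZ)
  read 0, top X: go to r, push ε → (r, ε, YXZ)
All input consumed; M is in state r.

r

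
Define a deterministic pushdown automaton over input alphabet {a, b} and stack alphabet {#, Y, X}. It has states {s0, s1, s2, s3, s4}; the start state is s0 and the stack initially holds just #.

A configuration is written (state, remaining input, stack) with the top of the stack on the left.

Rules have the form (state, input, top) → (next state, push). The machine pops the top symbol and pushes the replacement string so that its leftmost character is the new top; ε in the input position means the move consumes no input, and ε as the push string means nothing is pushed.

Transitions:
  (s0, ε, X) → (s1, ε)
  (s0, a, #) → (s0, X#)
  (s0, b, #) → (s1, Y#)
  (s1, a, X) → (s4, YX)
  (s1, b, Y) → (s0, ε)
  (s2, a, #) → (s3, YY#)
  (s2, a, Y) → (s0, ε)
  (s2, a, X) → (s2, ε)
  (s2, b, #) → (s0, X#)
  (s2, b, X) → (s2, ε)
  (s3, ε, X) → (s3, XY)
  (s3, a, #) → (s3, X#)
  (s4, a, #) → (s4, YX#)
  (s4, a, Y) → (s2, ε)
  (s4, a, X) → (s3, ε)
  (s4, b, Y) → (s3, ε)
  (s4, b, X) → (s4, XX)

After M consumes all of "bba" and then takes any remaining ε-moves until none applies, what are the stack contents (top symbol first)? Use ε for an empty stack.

#

(s0, bba, #)
  read b, top #: go to s1, push Y# → (s1, ba, Y#)
  read b, top Y: go to s0, push ε → (s0, a, #)
  read a, top #: go to s0, push X# → (s0, ε, X#)
  ε-move, top X: go to s1, push ε → (s1, ε, #)
All input consumed in state s1 with stack #.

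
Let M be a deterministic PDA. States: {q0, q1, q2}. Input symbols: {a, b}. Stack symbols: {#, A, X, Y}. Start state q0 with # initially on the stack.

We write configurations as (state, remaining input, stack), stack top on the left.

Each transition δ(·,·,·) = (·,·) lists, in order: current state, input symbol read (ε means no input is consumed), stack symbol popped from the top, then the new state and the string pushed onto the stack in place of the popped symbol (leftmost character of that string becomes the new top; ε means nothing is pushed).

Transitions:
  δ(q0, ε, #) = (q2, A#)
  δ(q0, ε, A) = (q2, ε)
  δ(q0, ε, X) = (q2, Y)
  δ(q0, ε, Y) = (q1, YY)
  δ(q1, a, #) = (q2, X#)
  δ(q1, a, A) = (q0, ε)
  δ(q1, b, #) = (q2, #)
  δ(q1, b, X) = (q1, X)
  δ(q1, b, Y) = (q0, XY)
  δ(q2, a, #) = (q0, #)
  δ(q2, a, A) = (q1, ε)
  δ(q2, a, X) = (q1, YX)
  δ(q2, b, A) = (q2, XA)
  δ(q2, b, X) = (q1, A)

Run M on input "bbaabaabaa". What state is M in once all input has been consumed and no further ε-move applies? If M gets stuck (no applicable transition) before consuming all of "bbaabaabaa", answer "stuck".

stuck

(q0, bbaabaabaa, #)
  ε-move, top #: go to q2, push A# → (q2, bbaabaabaa, A#)
  read b, top A: go to q2, push XA → (q2, baabaabaa, XA#)
  read b, top X: go to q1, push A → (q1, aabaabaa, AA#)
  read a, top A: go to q0, push ε → (q0, abaabaa, A#)
  ε-move, top A: go to q2, push ε → (q2, abaabaa, #)
  read a, top #: go to q0, push # → (q0, baabaa, #)
  ε-move, top #: go to q2, push A# → (q2, baabaa, A#)
  read b, top A: go to q2, push XA → (q2, aabaa, XA#)
  read a, top X: go to q1, push YX → (q1, abaa, YXA#)
No transition for (q1, a, top Y); M blocks with input abaa remaining.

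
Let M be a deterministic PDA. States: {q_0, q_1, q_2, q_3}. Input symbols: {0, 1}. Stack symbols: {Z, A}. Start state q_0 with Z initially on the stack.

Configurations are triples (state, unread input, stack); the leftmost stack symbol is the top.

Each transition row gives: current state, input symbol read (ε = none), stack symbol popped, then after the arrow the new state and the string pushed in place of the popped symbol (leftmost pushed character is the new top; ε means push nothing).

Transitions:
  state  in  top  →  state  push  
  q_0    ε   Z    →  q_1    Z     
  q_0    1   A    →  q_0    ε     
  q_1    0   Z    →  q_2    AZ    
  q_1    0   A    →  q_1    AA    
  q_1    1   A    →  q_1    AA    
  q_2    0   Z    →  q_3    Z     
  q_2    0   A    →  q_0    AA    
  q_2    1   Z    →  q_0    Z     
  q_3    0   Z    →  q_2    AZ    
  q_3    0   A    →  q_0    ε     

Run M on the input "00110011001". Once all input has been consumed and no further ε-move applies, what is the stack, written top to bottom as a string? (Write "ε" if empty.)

AZ

(q_0, 00110011001, Z)
  ε-move, top Z: go to q_1, push Z → (q_1, 00110011001, Z)
  read 0, top Z: go to q_2, push AZ → (q_2, 0110011001, AZ)
  read 0, top A: go to q_0, push AA → (q_0, 110011001, AAZ)
  read 1, top A: go to q_0, push ε → (q_0, 10011001, AZ)
  read 1, top A: go to q_0, push ε → (q_0, 0011001, Z)
  ε-move, top Z: go to q_1, push Z → (q_1, 0011001, Z)
  read 0, top Z: go to q_2, push AZ → (q_2, 011001, AZ)
  read 0, top A: go to q_0, push AA → (q_0, 11001, AAZ)
  read 1, top A: go to q_0, push ε → (q_0, 1001, AZ)
  read 1, top A: go to q_0, push ε → (q_0, 001, Z)
  ε-move, top Z: go to q_1, push Z → (q_1, 001, Z)
  read 0, top Z: go to q_2, push AZ → (q_2, 01, AZ)
  read 0, top A: go to q_0, push AA → (q_0, 1, AAZ)
  read 1, top A: go to q_0, push ε → (q_0, ε, AZ)
All input consumed in state q_0 with stack AZ.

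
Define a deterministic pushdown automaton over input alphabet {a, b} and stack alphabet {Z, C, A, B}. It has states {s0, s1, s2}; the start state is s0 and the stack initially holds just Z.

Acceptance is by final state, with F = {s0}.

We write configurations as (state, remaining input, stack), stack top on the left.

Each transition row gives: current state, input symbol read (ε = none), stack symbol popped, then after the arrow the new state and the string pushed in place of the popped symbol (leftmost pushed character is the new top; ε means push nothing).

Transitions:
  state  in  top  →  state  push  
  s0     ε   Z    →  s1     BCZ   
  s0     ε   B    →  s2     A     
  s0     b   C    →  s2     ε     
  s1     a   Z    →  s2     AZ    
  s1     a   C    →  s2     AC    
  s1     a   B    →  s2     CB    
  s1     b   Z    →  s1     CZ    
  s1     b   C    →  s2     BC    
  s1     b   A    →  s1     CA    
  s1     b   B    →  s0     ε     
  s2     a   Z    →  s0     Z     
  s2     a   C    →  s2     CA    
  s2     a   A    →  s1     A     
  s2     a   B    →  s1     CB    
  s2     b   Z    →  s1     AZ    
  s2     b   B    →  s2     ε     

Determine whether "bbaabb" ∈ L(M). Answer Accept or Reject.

Reject

(s0, bbaabb, Z) ⊢ (s1, bbaabb, BCZ) ⊢ (s0, baabb, CZ) ⊢ (s2, aabb, Z) ⊢ (s0, abb, Z) ⊢ (s1, abb, BCZ) ⊢ (s2, bb, CBCZ)
No transition applies at (s2, bb, CBCZ); input not fully consumed.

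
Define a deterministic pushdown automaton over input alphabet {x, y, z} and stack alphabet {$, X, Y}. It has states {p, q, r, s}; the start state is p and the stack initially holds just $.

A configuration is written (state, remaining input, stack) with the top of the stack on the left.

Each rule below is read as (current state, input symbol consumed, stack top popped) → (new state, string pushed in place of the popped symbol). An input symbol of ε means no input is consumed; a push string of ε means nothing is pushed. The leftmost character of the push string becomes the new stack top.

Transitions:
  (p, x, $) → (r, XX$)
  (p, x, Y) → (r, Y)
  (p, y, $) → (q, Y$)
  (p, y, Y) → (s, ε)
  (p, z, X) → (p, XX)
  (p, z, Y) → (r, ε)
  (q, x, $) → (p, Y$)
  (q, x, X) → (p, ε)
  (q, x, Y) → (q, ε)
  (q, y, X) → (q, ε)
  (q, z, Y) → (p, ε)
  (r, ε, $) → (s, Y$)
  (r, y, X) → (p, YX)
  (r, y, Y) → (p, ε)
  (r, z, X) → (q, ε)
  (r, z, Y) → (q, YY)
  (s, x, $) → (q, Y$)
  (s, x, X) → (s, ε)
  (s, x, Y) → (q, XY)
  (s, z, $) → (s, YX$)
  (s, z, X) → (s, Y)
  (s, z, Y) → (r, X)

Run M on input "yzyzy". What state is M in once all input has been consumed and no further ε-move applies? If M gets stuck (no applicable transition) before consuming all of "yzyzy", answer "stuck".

(p, yzyzy, $) ⊢ (q, zyzy, Y$) ⊢ (p, yzy, $) ⊢ (q, zy, Y$) ⊢ (p, y, $) ⊢ (q, ε, Y$)
All input consumed; M is in state q.

q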